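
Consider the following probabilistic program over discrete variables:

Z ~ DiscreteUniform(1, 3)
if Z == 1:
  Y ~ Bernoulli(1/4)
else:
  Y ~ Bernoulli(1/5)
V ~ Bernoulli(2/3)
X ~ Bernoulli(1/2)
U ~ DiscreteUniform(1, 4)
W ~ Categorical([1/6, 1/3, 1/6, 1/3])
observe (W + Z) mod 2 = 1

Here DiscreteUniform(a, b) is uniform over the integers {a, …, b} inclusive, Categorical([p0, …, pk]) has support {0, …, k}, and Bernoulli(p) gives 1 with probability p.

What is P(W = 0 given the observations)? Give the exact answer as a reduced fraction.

P(W = 0 | obs) = 1/4

Enumerate traces; 192 have nonzero weight after conditioning:
  (Z=1, Y=0, V=0, X=0, U=1, W=0) weight 1/576
  (Z=1, Y=0, V=0, X=0, U=1, W=2) weight 1/576
  (Z=1, Y=0, V=0, X=0, U=2, W=0) weight 1/576
  (Z=1, Y=0, V=0, X=0, U=2, W=2) weight 1/576
  (Z=1, Y=0, V=0, X=0, U=3, W=0) weight 1/576
  (Z=1, Y=0, V=0, X=0, U=3, W=2) weight 1/576
  (Z=1, Y=0, V=0, X=0, U=4, W=0) weight 1/576
  (Z=1, Y=0, V=0, X=0, U=4, W=2) weight 1/576
  (Z=2, Y=0, V=0, X=0, U=1, W=1) weight 1/270
  (Z=2, Y=0, V=0, X=0, U=1, W=3) weight 1/270
  … 182 more
Group by W:
  weight(W=0) = 1/9
  weight(W=1) = 1/9
  weight(W=2) = 1/9
  weight(W=3) = 1/9
Total weight = 1/9 + 1/9 + 1/9 + 1/9 = 4/9
P(W=0 | obs) = 1/9 / 4/9 = 1/4
P(W=1 | obs) = 1/9 / 4/9 = 1/4
P(W=2 | obs) = 1/9 / 4/9 = 1/4
P(W=3 | obs) = 1/9 / 4/9 = 1/4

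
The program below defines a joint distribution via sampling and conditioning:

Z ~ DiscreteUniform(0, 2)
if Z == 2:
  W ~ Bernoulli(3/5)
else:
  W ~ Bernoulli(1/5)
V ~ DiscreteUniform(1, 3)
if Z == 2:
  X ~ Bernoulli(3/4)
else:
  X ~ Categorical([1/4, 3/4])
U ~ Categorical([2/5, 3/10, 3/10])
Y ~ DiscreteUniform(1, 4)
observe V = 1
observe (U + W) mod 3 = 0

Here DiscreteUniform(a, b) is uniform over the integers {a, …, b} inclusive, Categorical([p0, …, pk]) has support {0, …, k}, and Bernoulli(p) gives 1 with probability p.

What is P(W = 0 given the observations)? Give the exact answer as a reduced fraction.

P(W = 0 | obs) = 8/11

Enumerate traces; 48 have nonzero weight after conditioning:
  (Z=0, W=0, V=1, X=0, U=0, Y=1) weight 1/450
  (Z=0, W=0, V=1, X=0, U=0, Y=2) weight 1/450
  (Z=0, W=0, V=1, X=0, U=0, Y=3) weight 1/450
  (Z=0, W=0, V=1, X=0, U=0, Y=4) weight 1/450
  (Z=0, W=0, V=1, X=1, U=0, Y=1) weight 1/150
  (Z=0, W=0, V=1, X=1, U=0, Y=2) weight 1/150
  (Z=0, W=0, V=1, X=1, U=0, Y=3) weight 1/150
  (Z=0, W=0, V=1, X=1, U=0, Y=4) weight 1/150
  (Z=0, W=1, V=1, X=0, U=2, Y=1) weight 1/2400
  … 39 more
Group by W:
  weight(W=0) = 4/45
  weight(W=1) = 1/30
Total weight = 4/45 + 1/30 = 11/90
P(W=0 | obs) = 4/45 / 11/90 = 8/11
P(W=1 | obs) = 1/30 / 11/90 = 3/11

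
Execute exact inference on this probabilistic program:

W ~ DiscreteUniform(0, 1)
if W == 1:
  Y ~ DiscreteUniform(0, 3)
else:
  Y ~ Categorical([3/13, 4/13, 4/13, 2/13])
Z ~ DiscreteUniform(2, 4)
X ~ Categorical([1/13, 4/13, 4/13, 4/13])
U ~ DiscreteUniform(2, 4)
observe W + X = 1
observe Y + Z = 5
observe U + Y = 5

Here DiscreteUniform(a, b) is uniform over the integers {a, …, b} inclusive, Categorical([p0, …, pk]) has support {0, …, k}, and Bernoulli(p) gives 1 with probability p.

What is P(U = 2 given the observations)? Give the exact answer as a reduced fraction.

P(U = 2 | obs) = 45/199

Enumerate traces; 6 have nonzero weight after conditioning:
  (W=0, Y=1, Z=4, X=1, U=4) weight 8/1521
  (W=0, Y=2, Z=3, X=1, U=3) weight 8/1521
  (W=0, Y=3, Z=2, X=1, U=2) weight 4/1521
  (W=1, Y=1, Z=4, X=0, U=4) weight 1/936
  (W=1, Y=2, Z=3, X=0, U=3) weight 1/936
  (W=1, Y=3, Z=2, X=0, U=2) weight 1/936
Group by U:
  weight(U=2) = 5/1352
  weight(U=3) = 77/12168
  weight(U=4) = 77/12168
Total weight = 5/1352 + 77/12168 + 77/12168 = 199/12168
P(U=2 | obs) = 5/1352 / 199/12168 = 45/199
P(U=3 | obs) = 77/12168 / 199/12168 = 77/199
P(U=4 | obs) = 77/12168 / 199/12168 = 77/199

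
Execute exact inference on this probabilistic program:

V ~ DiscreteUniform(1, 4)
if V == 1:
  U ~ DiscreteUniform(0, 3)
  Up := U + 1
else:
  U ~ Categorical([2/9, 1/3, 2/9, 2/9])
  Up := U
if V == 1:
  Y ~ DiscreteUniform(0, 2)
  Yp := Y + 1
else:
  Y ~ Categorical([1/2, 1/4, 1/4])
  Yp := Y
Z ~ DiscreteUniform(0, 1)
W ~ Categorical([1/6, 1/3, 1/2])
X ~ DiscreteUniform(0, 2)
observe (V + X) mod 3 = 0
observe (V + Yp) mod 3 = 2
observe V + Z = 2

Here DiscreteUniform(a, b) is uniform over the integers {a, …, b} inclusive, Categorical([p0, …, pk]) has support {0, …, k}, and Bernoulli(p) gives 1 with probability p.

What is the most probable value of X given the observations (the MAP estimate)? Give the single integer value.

Enumerate traces; 24 have nonzero weight after conditioning:
  (V=1, U=0, Y=0, Z=1, W=0, X=2) weight 1/1728
  (V=1, U=0, Y=0, Z=1, W=1, X=2) weight 1/864
  (V=1, U=0, Y=0, Z=1, W=2, X=2) weight 1/576
  (V=1, U=1, Y=0, Z=1, W=0, X=2) weight 1/1728
  (V=1, U=1, Y=0, Z=1, W=1, X=2) weight 1/864
  (V=1, U=1, Y=0, Z=1, W=2, X=2) weight 1/576
  (V=1, U=2, Y=0, Z=1, W=0, X=2) weight 1/1728
  (V=1, U=2, Y=0, Z=1, W=1, X=2) weight 1/864
  (V=2, U=0, Y=0, Z=0, W=0, X=1) weight 1/1296
  … 15 more
Group by X:
  weight(X=1) = 1/48
  weight(X=2) = 1/72
Total weight = 1/48 + 1/72 = 5/144
P(X=1 | obs) = 1/48 / 5/144 = 3/5
P(X=2 | obs) = 1/72 / 5/144 = 2/5
argmax = 1

argmax_v P(X = v | obs) = 1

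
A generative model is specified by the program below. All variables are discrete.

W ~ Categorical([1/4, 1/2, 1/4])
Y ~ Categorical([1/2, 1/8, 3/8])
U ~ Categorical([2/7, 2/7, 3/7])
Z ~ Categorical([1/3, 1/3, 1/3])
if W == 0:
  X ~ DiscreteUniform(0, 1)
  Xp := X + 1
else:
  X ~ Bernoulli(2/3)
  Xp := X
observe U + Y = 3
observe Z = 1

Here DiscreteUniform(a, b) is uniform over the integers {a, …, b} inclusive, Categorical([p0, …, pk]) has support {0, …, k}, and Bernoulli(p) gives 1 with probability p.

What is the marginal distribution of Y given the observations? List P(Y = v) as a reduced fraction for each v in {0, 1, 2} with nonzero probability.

P(Y=1) = 1/3, P(Y=2) = 2/3

Enumerate traces; 12 have nonzero weight after conditioning:
  (W=0, Y=1, U=2, Z=1, X=0) weight 1/448
  (W=0, Y=1, U=2, Z=1, X=1) weight 1/448
  (W=0, Y=2, U=1, Z=1, X=0) weight 1/224
  (W=0, Y=2, U=1, Z=1, X=1) weight 1/224
  (W=1, Y=1, U=2, Z=1, X=0) weight 1/336
  (W=1, Y=1, U=2, Z=1, X=1) weight 1/168
  (W=1, Y=2, U=1, Z=1, X=0) weight 1/168
  (W=1, Y=2, U=1, Z=1, X=1) weight 1/84
  … 4 more
Group by Y:
  weight(Y=1) = 1/56
  weight(Y=2) = 1/28
Total weight = 1/56 + 1/28 = 3/56
P(Y=1 | obs) = 1/56 / 3/56 = 1/3
P(Y=2 | obs) = 1/28 / 3/56 = 2/3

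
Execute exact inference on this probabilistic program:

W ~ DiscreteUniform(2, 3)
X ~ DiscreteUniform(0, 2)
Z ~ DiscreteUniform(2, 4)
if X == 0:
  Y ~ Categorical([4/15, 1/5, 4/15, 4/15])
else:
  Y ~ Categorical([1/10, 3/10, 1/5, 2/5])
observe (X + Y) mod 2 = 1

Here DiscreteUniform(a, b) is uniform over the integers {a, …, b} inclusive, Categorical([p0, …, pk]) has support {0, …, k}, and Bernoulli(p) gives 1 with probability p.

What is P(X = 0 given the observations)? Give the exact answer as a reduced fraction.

Enumerate traces; 36 have nonzero weight after conditioning:
  (W=2, X=0, Z=2, Y=1) weight 1/90
  (W=2, X=0, Z=2, Y=3) weight 2/135
  (W=2, X=0, Z=3, Y=1) weight 1/90
  (W=2, X=0, Z=3, Y=3) weight 2/135
  (W=2, X=0, Z=4, Y=1) weight 1/90
  (W=2, X=0, Z=4, Y=3) weight 2/135
  (W=2, X=1, Z=2, Y=0) weight 1/180
  (W=2, X=1, Z=2, Y=2) weight 1/90
  (W=2, X=2, Z=2, Y=1) weight 1/60
  … 27 more
Group by X:
  weight(X=0) = 7/45
  weight(X=1) = 1/10
  weight(X=2) = 7/30
Total weight = 7/45 + 1/10 + 7/30 = 22/45
P(X=0 | obs) = 7/45 / 22/45 = 7/22
P(X=1 | obs) = 1/10 / 22/45 = 9/44
P(X=2 | obs) = 7/30 / 22/45 = 21/44

P(X = 0 | obs) = 7/22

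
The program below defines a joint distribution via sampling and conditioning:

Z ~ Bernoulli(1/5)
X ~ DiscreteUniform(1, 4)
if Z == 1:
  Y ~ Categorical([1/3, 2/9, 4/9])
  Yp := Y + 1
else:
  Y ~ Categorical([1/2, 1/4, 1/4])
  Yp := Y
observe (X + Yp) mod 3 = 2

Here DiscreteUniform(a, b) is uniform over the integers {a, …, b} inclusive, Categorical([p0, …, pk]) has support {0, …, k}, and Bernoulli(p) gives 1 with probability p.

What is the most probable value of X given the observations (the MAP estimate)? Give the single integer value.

argmax_v P(X = v | obs) = 2

Enumerate traces; 8 have nonzero weight after conditioning:
  (Z=0, X=1, Y=1) weight 1/20
  (Z=0, X=2, Y=0) weight 1/10
  (Z=0, X=3, Y=2) weight 1/20
  (Z=0, X=4, Y=1) weight 1/20
  (Z=1, X=1, Y=0) weight 1/60
  (Z=1, X=2, Y=2) weight 1/45
  (Z=1, X=3, Y=1) weight 1/90
  (Z=1, X=4, Y=0) weight 1/60
Group by X:
  weight(X=1) = 1/15
  weight(X=2) = 11/90
  weight(X=3) = 11/180
  weight(X=4) = 1/15
Total weight = 1/15 + 11/90 + 11/180 + 1/15 = 19/60
P(X=1 | obs) = 1/15 / 19/60 = 4/19
P(X=2 | obs) = 11/90 / 19/60 = 22/57
P(X=3 | obs) = 11/180 / 19/60 = 11/57
P(X=4 | obs) = 1/15 / 19/60 = 4/19
argmax = 2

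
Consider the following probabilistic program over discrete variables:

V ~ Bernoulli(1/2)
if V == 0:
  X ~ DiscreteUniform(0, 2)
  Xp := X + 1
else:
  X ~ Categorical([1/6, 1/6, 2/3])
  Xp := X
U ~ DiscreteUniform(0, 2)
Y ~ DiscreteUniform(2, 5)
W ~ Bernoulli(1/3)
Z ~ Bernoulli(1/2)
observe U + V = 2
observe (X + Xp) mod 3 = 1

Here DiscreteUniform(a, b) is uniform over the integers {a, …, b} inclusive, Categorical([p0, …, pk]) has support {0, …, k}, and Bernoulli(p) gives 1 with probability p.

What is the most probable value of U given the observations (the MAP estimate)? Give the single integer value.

argmax_v P(U = v | obs) = 1

Enumerate traces; 32 have nonzero weight after conditioning:
  (V=0, X=0, U=2, Y=2, W=0, Z=0) weight 1/216
  (V=0, X=0, U=2, Y=2, W=0, Z=1) weight 1/216
  (V=0, X=0, U=2, Y=2, W=1, Z=0) weight 1/432
  (V=0, X=0, U=2, Y=2, W=1, Z=1) weight 1/432
  (V=0, X=0, U=2, Y=3, W=0, Z=0) weight 1/216
  (V=0, X=0, U=2, Y=3, W=0, Z=1) weight 1/216
  (V=0, X=0, U=2, Y=3, W=1, Z=0) weight 1/432
  (V=0, X=0, U=2, Y=3, W=1, Z=1) weight 1/432
  (V=1, X=2, U=1, Y=2, W=0, Z=0) weight 1/108
  … 23 more
Group by U:
  weight(U=1) = 1/9
  weight(U=2) = 1/18
Total weight = 1/9 + 1/18 = 1/6
P(U=1 | obs) = 1/9 / 1/6 = 2/3
P(U=2 | obs) = 1/18 / 1/6 = 1/3
argmax = 1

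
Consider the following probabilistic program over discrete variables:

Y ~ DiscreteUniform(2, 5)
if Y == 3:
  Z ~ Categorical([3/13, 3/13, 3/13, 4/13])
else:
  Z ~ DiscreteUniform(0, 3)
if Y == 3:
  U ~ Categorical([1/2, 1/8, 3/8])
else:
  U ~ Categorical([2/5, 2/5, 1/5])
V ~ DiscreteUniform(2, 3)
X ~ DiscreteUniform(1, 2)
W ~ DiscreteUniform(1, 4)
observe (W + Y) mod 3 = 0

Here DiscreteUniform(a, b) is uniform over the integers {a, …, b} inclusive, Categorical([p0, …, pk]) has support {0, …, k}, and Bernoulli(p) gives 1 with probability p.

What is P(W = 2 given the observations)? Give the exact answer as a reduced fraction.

Enumerate traces; 288 have nonzero weight after conditioning:
  (Y=2, Z=0, U=0, V=2, X=1, W=1) weight 1/640
  (Y=2, Z=0, U=0, V=2, X=1, W=4) weight 1/640
  (Y=2, Z=0, U=0, V=2, X=2, W=1) weight 1/640
  (Y=2, Z=0, U=0, V=2, X=2, W=4) weight 1/640
  (Y=2, Z=0, U=0, V=3, X=1, W=1) weight 1/640
  (Y=2, Z=0, U=0, V=3, X=1, W=4) weight 1/640
  (Y=2, Z=0, U=0, V=3, X=2, W=1) weight 1/640
  (Y=2, Z=0, U=0, V=3, X=2, W=4) weight 1/640
  (Y=3, Z=0, U=0, V=2, X=1, W=3) weight 3/1664
  (Y=4, Z=0, U=0, V=2, X=1, W=2) weight 1/640
  … 278 more
Group by W:
  weight(W=1) = 1/8
  weight(W=2) = 1/16
  weight(W=3) = 1/16
  weight(W=4) = 1/8
Total weight = 1/8 + 1/16 + 1/16 + 1/8 = 3/8
P(W=1 | obs) = 1/8 / 3/8 = 1/3
P(W=2 | obs) = 1/16 / 3/8 = 1/6
P(W=3 | obs) = 1/16 / 3/8 = 1/6
P(W=4 | obs) = 1/8 / 3/8 = 1/3

P(W = 2 | obs) = 1/6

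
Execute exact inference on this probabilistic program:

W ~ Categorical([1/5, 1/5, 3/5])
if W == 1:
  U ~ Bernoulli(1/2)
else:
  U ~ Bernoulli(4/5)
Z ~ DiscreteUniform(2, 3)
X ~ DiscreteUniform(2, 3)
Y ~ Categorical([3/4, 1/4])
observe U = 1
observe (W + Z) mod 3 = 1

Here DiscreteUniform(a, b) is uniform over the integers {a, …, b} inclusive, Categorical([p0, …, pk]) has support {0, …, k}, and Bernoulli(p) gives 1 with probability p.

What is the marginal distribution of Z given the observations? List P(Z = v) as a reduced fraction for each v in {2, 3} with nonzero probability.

Enumerate traces; 8 have nonzero weight after conditioning:
  (W=1, U=1, Z=3, X=2, Y=0) weight 3/160
  (W=1, U=1, Z=3, X=2, Y=1) weight 1/160
  (W=1, U=1, Z=3, X=3, Y=0) weight 3/160
  (W=1, U=1, Z=3, X=3, Y=1) weight 1/160
  (W=2, U=1, Z=2, X=2, Y=0) weight 9/100
  (W=2, U=1, Z=2, X=2, Y=1) weight 3/100
  (W=2, U=1, Z=2, X=3, Y=0) weight 9/100
  (W=2, U=1, Z=2, X=3, Y=1) weight 3/100
Group by Z:
  weight(Z=2) = 6/25
  weight(Z=3) = 1/20
Total weight = 6/25 + 1/20 = 29/100
P(Z=2 | obs) = 6/25 / 29/100 = 24/29
P(Z=3 | obs) = 1/20 / 29/100 = 5/29

P(Z=2) = 24/29, P(Z=3) = 5/29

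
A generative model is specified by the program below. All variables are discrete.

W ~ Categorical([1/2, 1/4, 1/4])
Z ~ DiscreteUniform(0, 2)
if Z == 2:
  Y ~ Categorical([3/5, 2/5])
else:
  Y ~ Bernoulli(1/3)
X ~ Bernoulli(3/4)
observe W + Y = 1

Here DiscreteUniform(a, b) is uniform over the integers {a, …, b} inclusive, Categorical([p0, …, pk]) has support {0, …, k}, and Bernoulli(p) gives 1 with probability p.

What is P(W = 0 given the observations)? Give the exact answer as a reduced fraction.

P(W = 0 | obs) = 32/61

Enumerate traces; 12 have nonzero weight after conditioning:
  (W=0, Z=0, Y=1, X=0) weight 1/72
  (W=0, Z=0, Y=1, X=1) weight 1/24
  (W=0, Z=1, Y=1, X=0) weight 1/72
  (W=0, Z=1, Y=1, X=1) weight 1/24
  (W=0, Z=2, Y=1, X=0) weight 1/60
  (W=0, Z=2, Y=1, X=1) weight 1/20
  (W=1, Z=0, Y=0, X=0) weight 1/72
  (W=1, Z=0, Y=0, X=1) weight 1/24
  … 4 more
Group by W:
  weight(W=0) = 8/45
  weight(W=1) = 29/180
Total weight = 8/45 + 29/180 = 61/180
P(W=0 | obs) = 8/45 / 61/180 = 32/61
P(W=1 | obs) = 29/180 / 61/180 = 29/61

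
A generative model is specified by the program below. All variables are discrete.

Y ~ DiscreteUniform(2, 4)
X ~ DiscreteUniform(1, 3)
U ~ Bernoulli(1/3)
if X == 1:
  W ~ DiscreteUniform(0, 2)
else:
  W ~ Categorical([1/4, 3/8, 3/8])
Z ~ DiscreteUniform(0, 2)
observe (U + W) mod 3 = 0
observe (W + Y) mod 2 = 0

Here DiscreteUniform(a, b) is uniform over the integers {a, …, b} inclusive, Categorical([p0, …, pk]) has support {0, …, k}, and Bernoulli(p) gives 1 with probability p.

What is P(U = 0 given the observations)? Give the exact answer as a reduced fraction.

Enumerate traces; 36 have nonzero weight after conditioning:
  (Y=2, X=1, U=0, W=0, Z=0) weight 2/243
  (Y=2, X=1, U=0, W=0, Z=1) weight 2/243
  (Y=2, X=1, U=0, W=0, Z=2) weight 2/243
  (Y=2, X=1, U=1, W=2, Z=0) weight 1/243
  (Y=2, X=1, U=1, W=2, Z=1) weight 1/243
  (Y=2, X=1, U=1, W=2, Z=2) weight 1/243
  (Y=2, X=2, U=0, W=0, Z=0) weight 1/162
  (Y=2, X=2, U=0, W=0, Z=1) weight 1/162
  … 28 more
Group by U:
  weight(U=0) = 10/81
  weight(U=1) = 13/162
Total weight = 10/81 + 13/162 = 11/54
P(U=0 | obs) = 10/81 / 11/54 = 20/33
P(U=1 | obs) = 13/162 / 11/54 = 13/33

P(U = 0 | obs) = 20/33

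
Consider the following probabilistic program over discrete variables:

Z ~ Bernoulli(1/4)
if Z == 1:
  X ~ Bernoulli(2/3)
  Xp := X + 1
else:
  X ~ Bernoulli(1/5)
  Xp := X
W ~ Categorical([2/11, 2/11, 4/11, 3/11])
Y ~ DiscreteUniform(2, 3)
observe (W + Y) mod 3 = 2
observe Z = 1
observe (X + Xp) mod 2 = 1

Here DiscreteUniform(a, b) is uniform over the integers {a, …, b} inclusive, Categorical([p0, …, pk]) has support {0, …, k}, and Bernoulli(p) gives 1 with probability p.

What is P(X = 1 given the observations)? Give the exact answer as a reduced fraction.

Enumerate traces; 6 have nonzero weight after conditioning:
  (Z=1, X=0, W=0, Y=2) weight 1/132
  (Z=1, X=0, W=2, Y=3) weight 1/66
  (Z=1, X=0, W=3, Y=2) weight 1/88
  (Z=1, X=1, W=0, Y=2) weight 1/66
  (Z=1, X=1, W=2, Y=3) weight 1/33
  (Z=1, X=1, W=3, Y=2) weight 1/44
Group by X:
  weight(X=0) = 3/88
  weight(X=1) = 3/44
Total weight = 3/88 + 3/44 = 9/88
P(X=0 | obs) = 3/88 / 9/88 = 1/3
P(X=1 | obs) = 3/44 / 9/88 = 2/3

P(X = 1 | obs) = 2/3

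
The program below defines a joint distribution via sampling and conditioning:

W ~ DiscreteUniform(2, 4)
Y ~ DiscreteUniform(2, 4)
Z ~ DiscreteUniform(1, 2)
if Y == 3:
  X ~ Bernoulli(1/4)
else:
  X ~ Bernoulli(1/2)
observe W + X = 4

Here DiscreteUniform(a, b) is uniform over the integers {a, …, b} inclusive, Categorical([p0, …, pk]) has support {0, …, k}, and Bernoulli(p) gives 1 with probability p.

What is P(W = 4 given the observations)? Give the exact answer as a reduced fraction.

P(W = 4 | obs) = 7/12

Enumerate traces; 12 have nonzero weight after conditioning:
  (W=3, Y=2, Z=1, X=1) weight 1/36
  (W=3, Y=2, Z=2, X=1) weight 1/36
  (W=3, Y=3, Z=1, X=1) weight 1/72
  (W=3, Y=3, Z=2, X=1) weight 1/72
  (W=3, Y=4, Z=1, X=1) weight 1/36
  (W=3, Y=4, Z=2, X=1) weight 1/36
  (W=4, Y=2, Z=1, X=0) weight 1/36
  (W=4, Y=2, Z=2, X=0) weight 1/36
  … 4 more
Group by W:
  weight(W=3) = 5/36
  weight(W=4) = 7/36
Total weight = 5/36 + 7/36 = 1/3
P(W=3 | obs) = 5/36 / 1/3 = 5/12
P(W=4 | obs) = 7/36 / 1/3 = 7/12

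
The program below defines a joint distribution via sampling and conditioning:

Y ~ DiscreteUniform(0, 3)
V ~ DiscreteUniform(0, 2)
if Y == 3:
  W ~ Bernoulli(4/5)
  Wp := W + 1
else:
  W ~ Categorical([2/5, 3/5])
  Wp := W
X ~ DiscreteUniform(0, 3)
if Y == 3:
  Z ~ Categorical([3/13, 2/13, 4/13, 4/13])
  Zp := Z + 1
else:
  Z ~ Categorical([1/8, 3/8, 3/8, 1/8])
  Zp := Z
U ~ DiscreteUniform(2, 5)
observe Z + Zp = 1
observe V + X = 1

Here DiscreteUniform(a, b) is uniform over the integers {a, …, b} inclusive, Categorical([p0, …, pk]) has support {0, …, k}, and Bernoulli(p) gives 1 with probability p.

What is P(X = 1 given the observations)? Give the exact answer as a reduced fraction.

Enumerate traces; 16 have nonzero weight after conditioning:
  (Y=3, V=0, W=0, X=1, Z=0, U=2) weight 1/4160
  (Y=3, V=0, W=0, X=1, Z=0, U=3) weight 1/4160
  (Y=3, V=0, W=0, X=1, Z=0, U=4) weight 1/4160
  (Y=3, V=0, W=0, X=1, Z=0, U=5) weight 1/4160
  (Y=3, V=0, W=1, X=1, Z=0, U=2) weight 1/1040
  (Y=3, V=0, W=1, X=1, Z=0, U=3) weight 1/1040
  (Y=3, V=0, W=1, X=1, Z=0, U=4) weight 1/1040
  (Y=3, V=0, W=1, X=1, Z=0, U=5) weight 1/1040
  (Y=3, V=1, W=0, X=0, Z=0, U=2) weight 1/4160
  … 7 more
Group by X:
  weight(X=0) = 1/208
  weight(X=1) = 1/208
Total weight = 1/208 + 1/208 = 1/104
P(X=0 | obs) = 1/208 / 1/104 = 1/2
P(X=1 | obs) = 1/208 / 1/104 = 1/2

P(X = 1 | obs) = 1/2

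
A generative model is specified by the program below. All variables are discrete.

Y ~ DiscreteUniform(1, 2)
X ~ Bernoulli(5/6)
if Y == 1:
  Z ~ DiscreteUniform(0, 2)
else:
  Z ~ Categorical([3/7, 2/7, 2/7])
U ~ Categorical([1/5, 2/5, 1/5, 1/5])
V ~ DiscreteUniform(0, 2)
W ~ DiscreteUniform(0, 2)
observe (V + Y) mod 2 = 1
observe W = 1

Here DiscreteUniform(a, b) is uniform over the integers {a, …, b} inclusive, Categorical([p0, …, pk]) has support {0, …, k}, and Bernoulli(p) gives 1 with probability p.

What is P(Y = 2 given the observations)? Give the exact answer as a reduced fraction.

P(Y = 2 | obs) = 1/3

Enumerate traces; 72 have nonzero weight after conditioning:
  (Y=1, X=0, Z=0, U=0, V=0, W=1) weight 1/1620
  (Y=1, X=0, Z=0, U=0, V=2, W=1) weight 1/1620
  (Y=1, X=0, Z=0, U=1, V=0, W=1) weight 1/810
  (Y=1, X=0, Z=0, U=1, V=2, W=1) weight 1/810
  (Y=1, X=0, Z=0, U=2, V=0, W=1) weight 1/1620
  (Y=1, X=0, Z=0, U=2, V=2, W=1) weight 1/1620
  (Y=1, X=0, Z=0, U=3, V=0, W=1) weight 1/1620
  (Y=1, X=0, Z=0, U=3, V=2, W=1) weight 1/1620
  (Y=2, X=0, Z=0, U=0, V=1, W=1) weight 1/1260
  … 63 more
Group by Y:
  weight(Y=1) = 1/9
  weight(Y=2) = 1/18
Total weight = 1/9 + 1/18 = 1/6
P(Y=1 | obs) = 1/9 / 1/6 = 2/3
P(Y=2 | obs) = 1/18 / 1/6 = 1/3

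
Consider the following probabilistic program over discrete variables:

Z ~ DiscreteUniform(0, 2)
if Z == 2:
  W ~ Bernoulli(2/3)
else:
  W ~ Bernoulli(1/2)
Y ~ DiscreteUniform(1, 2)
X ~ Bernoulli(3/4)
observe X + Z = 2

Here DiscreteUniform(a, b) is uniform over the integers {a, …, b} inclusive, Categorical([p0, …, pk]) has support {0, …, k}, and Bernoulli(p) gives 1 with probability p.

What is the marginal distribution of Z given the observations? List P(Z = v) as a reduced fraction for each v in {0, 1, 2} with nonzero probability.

P(Z=1) = 3/4, P(Z=2) = 1/4

Enumerate traces; 8 have nonzero weight after conditioning:
  (Z=1, W=0, Y=1, X=1) weight 1/16
  (Z=1, W=0, Y=2, X=1) weight 1/16
  (Z=1, W=1, Y=1, X=1) weight 1/16
  (Z=1, W=1, Y=2, X=1) weight 1/16
  (Z=2, W=0, Y=1, X=0) weight 1/72
  (Z=2, W=0, Y=2, X=0) weight 1/72
  (Z=2, W=1, Y=1, X=0) weight 1/36
  (Z=2, W=1, Y=2, X=0) weight 1/36
Group by Z:
  weight(Z=1) = 1/4
  weight(Z=2) = 1/12
Total weight = 1/4 + 1/12 = 1/3
P(Z=1 | obs) = 1/4 / 1/3 = 3/4
P(Z=2 | obs) = 1/12 / 1/3 = 1/4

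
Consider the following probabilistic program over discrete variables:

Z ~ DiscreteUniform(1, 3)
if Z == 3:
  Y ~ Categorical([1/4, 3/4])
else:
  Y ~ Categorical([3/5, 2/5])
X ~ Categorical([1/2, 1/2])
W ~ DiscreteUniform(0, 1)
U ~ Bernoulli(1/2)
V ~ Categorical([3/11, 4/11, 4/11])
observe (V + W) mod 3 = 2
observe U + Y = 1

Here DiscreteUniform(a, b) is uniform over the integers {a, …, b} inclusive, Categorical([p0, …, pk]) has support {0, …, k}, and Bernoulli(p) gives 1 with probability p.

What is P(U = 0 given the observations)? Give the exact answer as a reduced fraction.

Enumerate traces; 24 have nonzero weight after conditioning:
  (Z=1, Y=0, X=0, W=0, U=1, V=2) weight 1/110
  (Z=1, Y=0, X=0, W=1, U=1, V=1) weight 1/110
  (Z=1, Y=0, X=1, W=0, U=1, V=2) weight 1/110
  (Z=1, Y=0, X=1, W=1, U=1, V=1) weight 1/110
  (Z=1, Y=1, X=0, W=0, U=0, V=2) weight 1/165
  (Z=1, Y=1, X=0, W=1, U=0, V=1) weight 1/165
  (Z=1, Y=1, X=1, W=0, U=0, V=2) weight 1/165
  (Z=1, Y=1, X=1, W=1, U=0, V=1) weight 1/165
  … 16 more
Group by U:
  weight(U=0) = 31/330
  weight(U=1) = 29/330
Total weight = 31/330 + 29/330 = 2/11
P(U=0 | obs) = 31/330 / 2/11 = 31/60
P(U=1 | obs) = 29/330 / 2/11 = 29/60

P(U = 0 | obs) = 31/60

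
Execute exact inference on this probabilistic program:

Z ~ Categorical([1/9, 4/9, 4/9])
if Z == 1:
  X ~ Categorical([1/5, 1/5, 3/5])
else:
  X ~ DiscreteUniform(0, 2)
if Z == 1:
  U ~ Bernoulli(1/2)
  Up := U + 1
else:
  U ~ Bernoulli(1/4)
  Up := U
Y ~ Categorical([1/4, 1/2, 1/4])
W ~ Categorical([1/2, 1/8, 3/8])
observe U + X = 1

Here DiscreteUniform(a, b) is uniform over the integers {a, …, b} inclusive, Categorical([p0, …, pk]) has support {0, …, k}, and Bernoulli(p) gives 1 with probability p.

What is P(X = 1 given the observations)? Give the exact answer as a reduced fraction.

Enumerate traces; 54 have nonzero weight after conditioning:
  (Z=0, X=0, U=1, Y=0, W=0) weight 1/864
  (Z=0, X=0, U=1, Y=0, W=1) weight 1/3456
  (Z=0, X=0, U=1, Y=0, W=2) weight 1/1152
  (Z=0, X=0, U=1, Y=1, W=0) weight 1/432
  (Z=0, X=0, U=1, Y=1, W=1) weight 1/1728
  (Z=0, X=0, U=1, Y=1, W=2) weight 1/576
  (Z=0, X=0, U=1, Y=2, W=0) weight 1/864
  (Z=0, X=0, U=1, Y=2, W=1) weight 1/3456
  (Z=0, X=1, U=0, Y=0, W=0) weight 1/288
  … 45 more
Group by X:
  weight(X=0) = 49/540
  weight(X=1) = 11/60
Total weight = 49/540 + 11/60 = 37/135
P(X=0 | obs) = 49/540 / 37/135 = 49/148
P(X=1 | obs) = 11/60 / 37/135 = 99/148

P(X = 1 | obs) = 99/148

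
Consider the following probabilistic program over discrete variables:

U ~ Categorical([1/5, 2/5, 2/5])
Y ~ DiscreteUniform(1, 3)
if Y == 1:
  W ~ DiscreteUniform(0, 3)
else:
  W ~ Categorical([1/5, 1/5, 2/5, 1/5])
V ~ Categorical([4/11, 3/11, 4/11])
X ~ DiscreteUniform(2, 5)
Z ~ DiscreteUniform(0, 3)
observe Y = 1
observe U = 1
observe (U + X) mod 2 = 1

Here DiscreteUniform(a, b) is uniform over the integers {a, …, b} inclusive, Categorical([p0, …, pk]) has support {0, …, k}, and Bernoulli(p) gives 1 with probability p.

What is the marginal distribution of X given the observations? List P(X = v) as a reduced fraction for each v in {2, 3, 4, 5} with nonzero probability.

Enumerate traces; 96 have nonzero weight after conditioning:
  (U=1, Y=1, W=0, V=0, X=2, Z=0) weight 1/1320
  (U=1, Y=1, W=0, V=0, X=2, Z=1) weight 1/1320
  (U=1, Y=1, W=0, V=0, X=2, Z=2) weight 1/1320
  (U=1, Y=1, W=0, V=0, X=2, Z=3) weight 1/1320
  (U=1, Y=1, W=0, V=0, X=4, Z=0) weight 1/1320
  (U=1, Y=1, W=0, V=0, X=4, Z=1) weight 1/1320
  (U=1, Y=1, W=0, V=0, X=4, Z=2) weight 1/1320
  (U=1, Y=1, W=0, V=0, X=4, Z=3) weight 1/1320
  … 88 more
Group by X:
  weight(X=2) = 1/30
  weight(X=4) = 1/30
Total weight = 1/30 + 1/30 = 1/15
P(X=2 | obs) = 1/30 / 1/15 = 1/2
P(X=4 | obs) = 1/30 / 1/15 = 1/2

P(X=2) = 1/2, P(X=4) = 1/2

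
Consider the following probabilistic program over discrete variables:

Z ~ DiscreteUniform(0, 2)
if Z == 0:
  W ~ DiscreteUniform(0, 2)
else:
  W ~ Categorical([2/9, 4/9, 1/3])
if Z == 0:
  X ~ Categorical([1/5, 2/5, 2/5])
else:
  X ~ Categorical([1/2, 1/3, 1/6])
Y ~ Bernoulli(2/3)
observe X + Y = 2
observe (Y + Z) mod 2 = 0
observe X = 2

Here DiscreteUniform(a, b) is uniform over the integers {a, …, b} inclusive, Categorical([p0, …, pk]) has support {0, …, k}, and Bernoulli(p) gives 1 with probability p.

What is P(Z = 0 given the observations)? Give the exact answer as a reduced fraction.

P(Z = 0 | obs) = 12/17

Enumerate traces; 6 have nonzero weight after conditioning:
  (Z=0, W=0, X=2, Y=0) weight 2/135
  (Z=0, W=1, X=2, Y=0) weight 2/135
  (Z=0, W=2, X=2, Y=0) weight 2/135
  (Z=2, W=0, X=2, Y=0) weight 1/243
  (Z=2, W=1, X=2, Y=0) weight 2/243
  (Z=2, W=2, X=2, Y=0) weight 1/162
Group by Z:
  weight(Z=0) = 2/45
  weight(Z=2) = 1/54
Total weight = 2/45 + 1/54 = 17/270
P(Z=0 | obs) = 2/45 / 17/270 = 12/17
P(Z=2 | obs) = 1/54 / 17/270 = 5/17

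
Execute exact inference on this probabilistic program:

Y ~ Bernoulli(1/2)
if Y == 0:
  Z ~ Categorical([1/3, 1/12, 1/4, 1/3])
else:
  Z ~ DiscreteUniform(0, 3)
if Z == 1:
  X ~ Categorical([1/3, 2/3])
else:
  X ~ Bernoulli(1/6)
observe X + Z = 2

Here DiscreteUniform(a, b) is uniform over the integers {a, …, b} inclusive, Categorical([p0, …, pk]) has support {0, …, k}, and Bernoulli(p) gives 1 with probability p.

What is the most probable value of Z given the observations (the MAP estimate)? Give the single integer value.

argmax_v P(Z = v | obs) = 2

Enumerate traces; 4 have nonzero weight after conditioning:
  (Y=0, Z=1, X=1) weight 1/36
  (Y=0, Z=2, X=0) weight 5/48
  (Y=1, Z=1, X=1) weight 1/12
  (Y=1, Z=2, X=0) weight 5/48
Group by Z:
  weight(Z=1) = 1/9
  weight(Z=2) = 5/24
Total weight = 1/9 + 5/24 = 23/72
P(Z=1 | obs) = 1/9 / 23/72 = 8/23
P(Z=2 | obs) = 5/24 / 23/72 = 15/23
argmax = 2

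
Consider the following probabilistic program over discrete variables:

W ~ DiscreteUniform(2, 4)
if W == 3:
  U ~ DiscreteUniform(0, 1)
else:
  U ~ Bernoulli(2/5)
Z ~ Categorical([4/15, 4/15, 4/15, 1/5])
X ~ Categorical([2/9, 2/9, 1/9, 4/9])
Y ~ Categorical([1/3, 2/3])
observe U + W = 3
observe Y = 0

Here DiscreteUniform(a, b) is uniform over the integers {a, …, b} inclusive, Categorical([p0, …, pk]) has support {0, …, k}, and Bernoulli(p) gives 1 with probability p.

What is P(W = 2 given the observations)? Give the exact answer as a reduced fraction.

Enumerate traces; 32 have nonzero weight after conditioning:
  (W=2, U=1, Z=0, X=0, Y=0) weight 16/6075
  (W=2, U=1, Z=0, X=1, Y=0) weight 16/6075
  (W=2, U=1, Z=0, X=2, Y=0) weight 8/6075
  (W=2, U=1, Z=0, X=3, Y=0) weight 32/6075
  (W=2, U=1, Z=1, X=0, Y=0) weight 16/6075
  (W=2, U=1, Z=1, X=1, Y=0) weight 16/6075
  (W=2, U=1, Z=1, X=2, Y=0) weight 8/6075
  (W=2, U=1, Z=1, X=3, Y=0) weight 32/6075
  (W=3, U=0, Z=0, X=0, Y=0) weight 4/1215
  … 23 more
Group by W:
  weight(W=2) = 2/45
  weight(W=3) = 1/18
Total weight = 2/45 + 1/18 = 1/10
P(W=2 | obs) = 2/45 / 1/10 = 4/9
P(W=3 | obs) = 1/18 / 1/10 = 5/9

P(W = 2 | obs) = 4/9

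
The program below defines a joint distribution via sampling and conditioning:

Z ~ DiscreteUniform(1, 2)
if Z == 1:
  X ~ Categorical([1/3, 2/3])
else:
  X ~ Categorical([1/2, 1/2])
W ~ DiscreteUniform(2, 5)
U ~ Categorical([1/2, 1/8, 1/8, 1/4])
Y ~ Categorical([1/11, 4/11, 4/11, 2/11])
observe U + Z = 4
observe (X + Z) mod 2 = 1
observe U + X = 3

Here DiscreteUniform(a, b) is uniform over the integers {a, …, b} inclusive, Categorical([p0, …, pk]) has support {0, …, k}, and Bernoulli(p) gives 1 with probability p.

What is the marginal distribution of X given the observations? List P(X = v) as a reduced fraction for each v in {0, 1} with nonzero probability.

P(X=0) = 4/7, P(X=1) = 3/7

Enumerate traces; 32 have nonzero weight after conditioning:
  (Z=1, X=0, W=2, U=3, Y=0) weight 1/1056
  (Z=1, X=0, W=2, U=3, Y=1) weight 1/264
  (Z=1, X=0, W=2, U=3, Y=2) weight 1/264
  (Z=1, X=0, W=2, U=3, Y=3) weight 1/528
  (Z=1, X=0, W=3, U=3, Y=0) weight 1/1056
  (Z=1, X=0, W=3, U=3, Y=1) weight 1/264
  (Z=1, X=0, W=3, U=3, Y=2) weight 1/264
  (Z=1, X=0, W=3, U=3, Y=3) weight 1/528
  (Z=2, X=1, W=2, U=2, Y=0) weight 1/1408
  … 23 more
Group by X:
  weight(X=0) = 1/24
  weight(X=1) = 1/32
Total weight = 1/24 + 1/32 = 7/96
P(X=0 | obs) = 1/24 / 7/96 = 4/7
P(X=1 | obs) = 1/32 / 7/96 = 3/7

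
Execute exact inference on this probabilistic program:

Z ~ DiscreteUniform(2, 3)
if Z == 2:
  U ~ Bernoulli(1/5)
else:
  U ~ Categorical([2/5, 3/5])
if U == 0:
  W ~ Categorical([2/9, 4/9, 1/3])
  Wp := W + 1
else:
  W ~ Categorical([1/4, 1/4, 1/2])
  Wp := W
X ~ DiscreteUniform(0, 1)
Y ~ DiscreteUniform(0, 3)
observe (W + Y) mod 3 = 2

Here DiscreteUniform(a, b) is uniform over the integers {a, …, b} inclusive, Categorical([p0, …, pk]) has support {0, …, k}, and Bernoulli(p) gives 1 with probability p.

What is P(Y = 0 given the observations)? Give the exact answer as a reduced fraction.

P(Y = 0 | obs) = 2/7

Enumerate traces; 32 have nonzero weight after conditioning:
  (Z=2, U=0, W=0, X=0, Y=2) weight 1/90
  (Z=2, U=0, W=0, X=1, Y=2) weight 1/90
  (Z=2, U=0, W=1, X=0, Y=1) weight 1/45
  (Z=2, U=0, W=1, X=1, Y=1) weight 1/45
  (Z=2, U=0, W=2, X=0, Y=0) weight 1/60
  (Z=2, U=0, W=2, X=0, Y=3) weight 1/60
  (Z=2, U=0, W=2, X=1, Y=0) weight 1/60
  (Z=2, U=0, W=2, X=1, Y=3) weight 1/60
  … 24 more
Group by Y:
  weight(Y=0) = 1/10
  weight(Y=1) = 11/120
  weight(Y=2) = 7/120
  weight(Y=3) = 1/10
Total weight = 1/10 + 11/120 + 7/120 + 1/10 = 7/20
P(Y=0 | obs) = 1/10 / 7/20 = 2/7
P(Y=1 | obs) = 11/120 / 7/20 = 11/42
P(Y=2 | obs) = 7/120 / 7/20 = 1/6
P(Y=3 | obs) = 1/10 / 7/20 = 2/7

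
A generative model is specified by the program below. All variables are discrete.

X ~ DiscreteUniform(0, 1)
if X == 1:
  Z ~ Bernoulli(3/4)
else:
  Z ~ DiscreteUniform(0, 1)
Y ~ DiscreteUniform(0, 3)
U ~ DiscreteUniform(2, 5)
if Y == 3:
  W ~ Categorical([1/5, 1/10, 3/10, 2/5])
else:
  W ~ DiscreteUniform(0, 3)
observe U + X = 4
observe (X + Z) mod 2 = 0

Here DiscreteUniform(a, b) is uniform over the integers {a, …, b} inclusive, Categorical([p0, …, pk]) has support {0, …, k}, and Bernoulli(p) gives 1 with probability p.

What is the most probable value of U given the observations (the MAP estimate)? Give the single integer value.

argmax_v P(U = v | obs) = 3

Enumerate traces; 32 have nonzero weight after conditioning:
  (X=0, Z=0, Y=0, U=4, W=0) weight 1/256
  (X=0, Z=0, Y=0, U=4, W=1) weight 1/256
  (X=0, Z=0, Y=0, U=4, W=2) weight 1/256
  (X=0, Z=0, Y=0, U=4, W=3) weight 1/256
  (X=0, Z=0, Y=1, U=4, W=0) weight 1/256
  (X=0, Z=0, Y=1, U=4, W=1) weight 1/256
  (X=0, Z=0, Y=1, U=4, W=2) weight 1/256
  (X=0, Z=0, Y=1, U=4, W=3) weight 1/256
  (X=1, Z=1, Y=0, U=3, W=0) weight 3/512
  … 23 more
Group by U:
  weight(U=3) = 3/32
  weight(U=4) = 1/16
Total weight = 3/32 + 1/16 = 5/32
P(U=3 | obs) = 3/32 / 5/32 = 3/5
P(U=4 | obs) = 1/16 / 5/32 = 2/5
argmax = 3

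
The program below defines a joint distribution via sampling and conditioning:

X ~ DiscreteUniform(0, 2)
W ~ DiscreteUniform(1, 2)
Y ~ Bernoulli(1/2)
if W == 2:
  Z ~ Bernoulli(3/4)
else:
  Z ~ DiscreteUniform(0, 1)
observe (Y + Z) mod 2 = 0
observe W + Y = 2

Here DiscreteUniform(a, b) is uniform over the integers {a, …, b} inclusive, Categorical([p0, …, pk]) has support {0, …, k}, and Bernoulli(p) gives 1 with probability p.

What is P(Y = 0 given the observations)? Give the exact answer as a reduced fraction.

P(Y = 0 | obs) = 1/3

Enumerate traces; 6 have nonzero weight after conditioning:
  (X=0, W=1, Y=1, Z=1) weight 1/24
  (X=0, W=2, Y=0, Z=0) weight 1/48
  (X=1, W=1, Y=1, Z=1) weight 1/24
  (X=1, W=2, Y=0, Z=0) weight 1/48
  (X=2, W=1, Y=1, Z=1) weight 1/24
  (X=2, W=2, Y=0, Z=0) weight 1/48
Group by Y:
  weight(Y=0) = 1/16
  weight(Y=1) = 1/8
Total weight = 1/16 + 1/8 = 3/16
P(Y=0 | obs) = 1/16 / 3/16 = 1/3
P(Y=1 | obs) = 1/8 / 3/16 = 2/3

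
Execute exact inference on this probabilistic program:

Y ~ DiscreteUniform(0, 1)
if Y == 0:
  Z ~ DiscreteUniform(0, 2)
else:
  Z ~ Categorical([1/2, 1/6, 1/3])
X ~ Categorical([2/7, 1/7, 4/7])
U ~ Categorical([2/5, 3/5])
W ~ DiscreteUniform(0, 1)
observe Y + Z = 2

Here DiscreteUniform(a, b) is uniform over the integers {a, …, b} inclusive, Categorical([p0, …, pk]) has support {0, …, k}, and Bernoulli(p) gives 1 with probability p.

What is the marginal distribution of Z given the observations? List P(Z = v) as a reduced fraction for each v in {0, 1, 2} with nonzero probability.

Enumerate traces; 24 have nonzero weight after conditioning:
  (Y=0, Z=2, X=0, U=0, W=0) weight 1/105
  (Y=0, Z=2, X=0, U=0, W=1) weight 1/105
  (Y=0, Z=2, X=0, U=1, W=0) weight 1/70
  (Y=0, Z=2, X=0, U=1, W=1) weight 1/70
  (Y=0, Z=2, X=1, U=0, W=0) weight 1/210
  (Y=0, Z=2, X=1, U=0, W=1) weight 1/210
  (Y=0, Z=2, X=1, U=1, W=0) weight 1/140
  (Y=0, Z=2, X=1, U=1, W=1) weight 1/140
  (Y=1, Z=1, X=0, U=0, W=0) weight 1/210
  … 15 more
Group by Z:
  weight(Z=1) = 1/12
  weight(Z=2) = 1/6
Total weight = 1/12 + 1/6 = 1/4
P(Z=1 | obs) = 1/12 / 1/4 = 1/3
P(Z=2 | obs) = 1/6 / 1/4 = 2/3

P(Z=1) = 1/3, P(Z=2) = 2/3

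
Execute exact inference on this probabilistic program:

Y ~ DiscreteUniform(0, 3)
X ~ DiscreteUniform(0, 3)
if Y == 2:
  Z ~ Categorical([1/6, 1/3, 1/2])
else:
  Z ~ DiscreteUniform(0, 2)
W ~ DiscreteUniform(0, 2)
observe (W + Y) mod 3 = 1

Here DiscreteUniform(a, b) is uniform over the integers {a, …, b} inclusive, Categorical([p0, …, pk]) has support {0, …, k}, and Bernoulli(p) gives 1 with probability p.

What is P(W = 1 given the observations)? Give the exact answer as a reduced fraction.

Enumerate traces; 48 have nonzero weight after conditioning:
  (Y=0, X=0, Z=0, W=1) weight 1/144
  (Y=0, X=0, Z=1, W=1) weight 1/144
  (Y=0, X=0, Z=2, W=1) weight 1/144
  (Y=0, X=1, Z=0, W=1) weight 1/144
  (Y=0, X=1, Z=1, W=1) weight 1/144
  (Y=0, X=1, Z=2, W=1) weight 1/144
  (Y=0, X=2, Z=0, W=1) weight 1/144
  (Y=0, X=2, Z=1, W=1) weight 1/144
  (Y=1, X=0, Z=0, W=0) weight 1/144
  (Y=2, X=0, Z=0, W=2) weight 1/288
  … 38 more
Group by W:
  weight(W=0) = 1/12
  weight(W=1) = 1/6
  weight(W=2) = 1/12
Total weight = 1/12 + 1/6 + 1/12 = 1/3
P(W=0 | obs) = 1/12 / 1/3 = 1/4
P(W=1 | obs) = 1/6 / 1/3 = 1/2
P(W=2 | obs) = 1/12 / 1/3 = 1/4

P(W = 1 | obs) = 1/2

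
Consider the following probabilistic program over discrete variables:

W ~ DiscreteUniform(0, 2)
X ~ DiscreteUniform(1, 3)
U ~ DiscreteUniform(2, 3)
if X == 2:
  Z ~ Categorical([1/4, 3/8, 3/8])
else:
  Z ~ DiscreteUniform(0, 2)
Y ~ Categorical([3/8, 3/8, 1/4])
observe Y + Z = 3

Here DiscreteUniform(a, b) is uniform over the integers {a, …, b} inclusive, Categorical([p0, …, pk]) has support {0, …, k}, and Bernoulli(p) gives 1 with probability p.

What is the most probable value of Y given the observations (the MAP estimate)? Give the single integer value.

argmax_v P(Y = v | obs) = 1

Enumerate traces; 36 have nonzero weight after conditioning:
  (W=0, X=1, U=2, Z=1, Y=2) weight 1/216
  (W=0, X=1, U=2, Z=2, Y=1) weight 1/144
  (W=0, X=1, U=3, Z=1, Y=2) weight 1/216
  (W=0, X=1, U=3, Z=2, Y=1) weight 1/144
  (W=0, X=2, U=2, Z=1, Y=2) weight 1/192
  (W=0, X=2, U=2, Z=2, Y=1) weight 1/128
  (W=0, X=2, U=3, Z=1, Y=2) weight 1/192
  (W=0, X=2, U=3, Z=2, Y=1) weight 1/128
  … 28 more
Group by Y:
  weight(Y=1) = 25/192
  weight(Y=2) = 25/288
Total weight = 25/192 + 25/288 = 125/576
P(Y=1 | obs) = 25/192 / 125/576 = 3/5
P(Y=2 | obs) = 25/288 / 125/576 = 2/5
argmax = 1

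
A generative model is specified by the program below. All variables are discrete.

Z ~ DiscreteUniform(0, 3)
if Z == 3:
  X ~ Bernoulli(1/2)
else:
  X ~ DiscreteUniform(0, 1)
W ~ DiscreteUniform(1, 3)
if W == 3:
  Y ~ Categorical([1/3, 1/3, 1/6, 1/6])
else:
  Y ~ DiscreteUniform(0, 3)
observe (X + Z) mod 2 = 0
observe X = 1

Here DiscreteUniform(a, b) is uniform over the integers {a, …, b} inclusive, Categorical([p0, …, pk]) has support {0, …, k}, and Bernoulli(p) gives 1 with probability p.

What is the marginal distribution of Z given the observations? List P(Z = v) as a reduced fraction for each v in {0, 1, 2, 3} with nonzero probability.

P(Z=1) = 1/2, P(Z=3) = 1/2

Enumerate traces; 24 have nonzero weight after conditioning:
  (Z=1, X=1, W=1, Y=0) weight 1/96
  (Z=1, X=1, W=1, Y=1) weight 1/96
  (Z=1, X=1, W=1, Y=2) weight 1/96
  (Z=1, X=1, W=1, Y=3) weight 1/96
  (Z=1, X=1, W=2, Y=0) weight 1/96
  (Z=1, X=1, W=2, Y=1) weight 1/96
  (Z=1, X=1, W=2, Y=2) weight 1/96
  (Z=1, X=1, W=2, Y=3) weight 1/96
  (Z=3, X=1, W=1, Y=0) weight 1/96
  … 15 more
Group by Z:
  weight(Z=1) = 1/8
  weight(Z=3) = 1/8
Total weight = 1/8 + 1/8 = 1/4
P(Z=1 | obs) = 1/8 / 1/4 = 1/2
P(Z=3 | obs) = 1/8 / 1/4 = 1/2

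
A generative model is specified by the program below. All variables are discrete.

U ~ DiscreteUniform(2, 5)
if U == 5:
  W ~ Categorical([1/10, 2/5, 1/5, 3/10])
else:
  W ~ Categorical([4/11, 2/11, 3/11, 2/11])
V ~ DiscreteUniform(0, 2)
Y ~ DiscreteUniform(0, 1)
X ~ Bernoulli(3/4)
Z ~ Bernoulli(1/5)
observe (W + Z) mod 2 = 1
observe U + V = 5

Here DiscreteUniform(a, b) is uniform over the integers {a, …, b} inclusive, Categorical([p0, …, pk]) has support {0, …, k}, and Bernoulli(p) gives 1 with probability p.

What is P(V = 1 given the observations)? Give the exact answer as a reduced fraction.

P(V = 1 | obs) = 230/801

Enumerate traces; 48 have nonzero weight after conditioning:
  (U=3, W=0, V=2, Y=0, X=0, Z=1) weight 1/1320
  (U=3, W=0, V=2, Y=0, X=1, Z=1) weight 1/440
  (U=3, W=0, V=2, Y=1, X=0, Z=1) weight 1/1320
  (U=3, W=0, V=2, Y=1, X=1, Z=1) weight 1/440
  (U=3, W=1, V=2, Y=0, X=0, Z=0) weight 1/660
  (U=3, W=1, V=2, Y=0, X=1, Z=0) weight 1/220
  (U=3, W=1, V=2, Y=1, X=0, Z=0) weight 1/660
  (U=3, W=1, V=2, Y=1, X=1, Z=0) weight 1/220
  (U=4, W=0, V=1, Y=0, X=0, Z=1) weight 1/1320
  (U=5, W=0, V=0, Y=0, X=0, Z=1) weight 1/4800
  … 38 more
Group by V:
  weight(V=0) = 31/600
  weight(V=1) = 23/660
  weight(V=2) = 23/660
Total weight = 31/600 + 23/660 + 23/660 = 267/2200
P(V=0 | obs) = 31/600 / 267/2200 = 341/801
P(V=1 | obs) = 23/660 / 267/2200 = 230/801
P(V=2 | obs) = 23/660 / 267/2200 = 230/801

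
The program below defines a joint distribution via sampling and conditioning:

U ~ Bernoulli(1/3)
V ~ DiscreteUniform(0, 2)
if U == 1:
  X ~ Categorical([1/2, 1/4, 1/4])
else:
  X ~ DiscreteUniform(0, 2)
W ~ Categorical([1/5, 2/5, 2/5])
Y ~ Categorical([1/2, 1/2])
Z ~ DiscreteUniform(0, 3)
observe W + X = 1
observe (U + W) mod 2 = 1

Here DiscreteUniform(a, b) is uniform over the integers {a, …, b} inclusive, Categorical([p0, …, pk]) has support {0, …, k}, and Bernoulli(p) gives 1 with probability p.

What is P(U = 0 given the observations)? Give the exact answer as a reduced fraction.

P(U = 0 | obs) = 16/19

Enumerate traces; 48 have nonzero weight after conditioning:
  (U=0, V=0, X=0, W=1, Y=0, Z=0) weight 1/270
  (U=0, V=0, X=0, W=1, Y=0, Z=1) weight 1/270
  (U=0, V=0, X=0, W=1, Y=0, Z=2) weight 1/270
  (U=0, V=0, X=0, W=1, Y=0, Z=3) weight 1/270
  (U=0, V=0, X=0, W=1, Y=1, Z=0) weight 1/270
  (U=0, V=0, X=0, W=1, Y=1, Z=1) weight 1/270
  (U=0, V=0, X=0, W=1, Y=1, Z=2) weight 1/270
  (U=0, V=0, X=0, W=1, Y=1, Z=3) weight 1/270
  (U=1, V=0, X=1, W=0, Y=0, Z=0) weight 1/1440
  … 39 more
Group by U:
  weight(U=0) = 4/45
  weight(U=1) = 1/60
Total weight = 4/45 + 1/60 = 19/180
P(U=0 | obs) = 4/45 / 19/180 = 16/19
P(U=1 | obs) = 1/60 / 19/180 = 3/19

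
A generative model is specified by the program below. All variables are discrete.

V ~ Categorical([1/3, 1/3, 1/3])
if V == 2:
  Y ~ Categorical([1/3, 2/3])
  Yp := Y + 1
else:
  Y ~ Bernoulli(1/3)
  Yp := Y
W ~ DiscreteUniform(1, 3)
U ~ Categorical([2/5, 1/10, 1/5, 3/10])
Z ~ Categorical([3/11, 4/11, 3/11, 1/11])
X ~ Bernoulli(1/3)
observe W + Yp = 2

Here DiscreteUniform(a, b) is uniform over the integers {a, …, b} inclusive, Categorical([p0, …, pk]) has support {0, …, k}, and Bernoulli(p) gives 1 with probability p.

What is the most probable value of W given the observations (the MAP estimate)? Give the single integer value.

Enumerate traces; 160 have nonzero weight after conditioning:
  (V=0, Y=0, W=2, U=0, Z=0, X=0) weight 8/1485
  (V=0, Y=0, W=2, U=0, Z=0, X=1) weight 4/1485
  (V=0, Y=0, W=2, U=0, Z=1, X=0) weight 32/4455
  (V=0, Y=0, W=2, U=0, Z=1, X=1) weight 16/4455
  (V=0, Y=0, W=2, U=0, Z=2, X=0) weight 8/1485
  (V=0, Y=0, W=2, U=0, Z=2, X=1) weight 4/1485
  (V=0, Y=0, W=2, U=0, Z=3, X=0) weight 8/4455
  (V=0, Y=0, W=2, U=0, Z=3, X=1) weight 4/4455
  (V=0, Y=1, W=1, U=0, Z=0, X=0) weight 4/1485
  … 151 more
Group by W:
  weight(W=1) = 1/9
  weight(W=2) = 4/27
Total weight = 1/9 + 4/27 = 7/27
P(W=1 | obs) = 1/9 / 7/27 = 3/7
P(W=2 | obs) = 4/27 / 7/27 = 4/7
argmax = 2

argmax_v P(W = v | obs) = 2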